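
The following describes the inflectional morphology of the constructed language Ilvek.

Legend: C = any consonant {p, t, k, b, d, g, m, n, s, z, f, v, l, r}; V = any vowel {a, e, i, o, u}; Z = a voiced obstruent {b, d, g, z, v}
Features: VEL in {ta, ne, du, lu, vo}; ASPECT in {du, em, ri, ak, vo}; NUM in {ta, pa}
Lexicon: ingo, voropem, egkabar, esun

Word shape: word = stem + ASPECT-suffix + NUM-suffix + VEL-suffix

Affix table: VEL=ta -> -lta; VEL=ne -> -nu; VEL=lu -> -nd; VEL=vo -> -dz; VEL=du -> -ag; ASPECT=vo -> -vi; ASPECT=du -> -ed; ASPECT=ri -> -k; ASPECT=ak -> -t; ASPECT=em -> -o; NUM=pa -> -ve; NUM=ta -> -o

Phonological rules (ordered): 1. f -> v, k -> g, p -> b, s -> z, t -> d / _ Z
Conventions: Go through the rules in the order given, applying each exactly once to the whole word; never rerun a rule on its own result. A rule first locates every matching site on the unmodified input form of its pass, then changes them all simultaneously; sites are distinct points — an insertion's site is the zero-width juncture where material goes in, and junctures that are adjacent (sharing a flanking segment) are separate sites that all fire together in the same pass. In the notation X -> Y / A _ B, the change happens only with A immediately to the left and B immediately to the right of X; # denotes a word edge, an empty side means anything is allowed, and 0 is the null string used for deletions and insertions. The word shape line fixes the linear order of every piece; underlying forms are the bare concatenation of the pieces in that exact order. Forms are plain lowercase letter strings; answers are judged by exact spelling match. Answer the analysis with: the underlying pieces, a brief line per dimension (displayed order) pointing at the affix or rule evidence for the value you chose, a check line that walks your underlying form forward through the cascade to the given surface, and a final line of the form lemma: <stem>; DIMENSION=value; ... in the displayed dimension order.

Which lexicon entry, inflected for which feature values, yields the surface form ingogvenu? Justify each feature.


underlying: ingo-k-ve-nu
VEL=ne - signalled by the affix -nu
ASPECT=ri - signalled by the affix -k
NUM=pa - signalled by the affix -ve
check: ingokvenu -> ingogvenu
lemma: ingo; VEL=ne; ASPECT=ri; NUM=pa


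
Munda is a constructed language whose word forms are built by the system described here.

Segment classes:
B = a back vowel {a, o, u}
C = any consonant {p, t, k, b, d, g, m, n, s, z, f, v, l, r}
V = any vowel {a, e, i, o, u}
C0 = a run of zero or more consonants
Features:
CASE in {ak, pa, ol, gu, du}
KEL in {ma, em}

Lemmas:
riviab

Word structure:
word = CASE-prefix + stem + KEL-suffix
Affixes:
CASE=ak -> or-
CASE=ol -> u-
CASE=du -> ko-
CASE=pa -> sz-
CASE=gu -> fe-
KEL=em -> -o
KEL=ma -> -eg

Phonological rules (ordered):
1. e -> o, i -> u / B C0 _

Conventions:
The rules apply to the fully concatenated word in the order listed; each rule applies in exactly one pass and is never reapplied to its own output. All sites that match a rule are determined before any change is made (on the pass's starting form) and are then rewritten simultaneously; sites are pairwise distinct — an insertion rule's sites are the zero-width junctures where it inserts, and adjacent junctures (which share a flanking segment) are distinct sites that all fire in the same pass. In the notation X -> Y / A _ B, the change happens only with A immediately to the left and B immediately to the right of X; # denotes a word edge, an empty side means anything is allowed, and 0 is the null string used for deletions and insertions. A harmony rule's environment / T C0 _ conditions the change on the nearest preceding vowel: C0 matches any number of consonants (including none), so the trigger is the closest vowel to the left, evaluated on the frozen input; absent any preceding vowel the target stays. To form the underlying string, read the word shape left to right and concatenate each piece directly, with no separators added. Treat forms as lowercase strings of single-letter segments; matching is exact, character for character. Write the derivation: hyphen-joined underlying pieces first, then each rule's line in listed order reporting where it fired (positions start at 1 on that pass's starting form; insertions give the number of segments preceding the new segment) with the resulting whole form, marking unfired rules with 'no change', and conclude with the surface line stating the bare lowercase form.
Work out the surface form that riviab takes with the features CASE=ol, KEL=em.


underlying: u-riviab-o
1. e -> o, i -> u / B C0 _: fires at position(s) 3: uruviabo
surface: uruviabo


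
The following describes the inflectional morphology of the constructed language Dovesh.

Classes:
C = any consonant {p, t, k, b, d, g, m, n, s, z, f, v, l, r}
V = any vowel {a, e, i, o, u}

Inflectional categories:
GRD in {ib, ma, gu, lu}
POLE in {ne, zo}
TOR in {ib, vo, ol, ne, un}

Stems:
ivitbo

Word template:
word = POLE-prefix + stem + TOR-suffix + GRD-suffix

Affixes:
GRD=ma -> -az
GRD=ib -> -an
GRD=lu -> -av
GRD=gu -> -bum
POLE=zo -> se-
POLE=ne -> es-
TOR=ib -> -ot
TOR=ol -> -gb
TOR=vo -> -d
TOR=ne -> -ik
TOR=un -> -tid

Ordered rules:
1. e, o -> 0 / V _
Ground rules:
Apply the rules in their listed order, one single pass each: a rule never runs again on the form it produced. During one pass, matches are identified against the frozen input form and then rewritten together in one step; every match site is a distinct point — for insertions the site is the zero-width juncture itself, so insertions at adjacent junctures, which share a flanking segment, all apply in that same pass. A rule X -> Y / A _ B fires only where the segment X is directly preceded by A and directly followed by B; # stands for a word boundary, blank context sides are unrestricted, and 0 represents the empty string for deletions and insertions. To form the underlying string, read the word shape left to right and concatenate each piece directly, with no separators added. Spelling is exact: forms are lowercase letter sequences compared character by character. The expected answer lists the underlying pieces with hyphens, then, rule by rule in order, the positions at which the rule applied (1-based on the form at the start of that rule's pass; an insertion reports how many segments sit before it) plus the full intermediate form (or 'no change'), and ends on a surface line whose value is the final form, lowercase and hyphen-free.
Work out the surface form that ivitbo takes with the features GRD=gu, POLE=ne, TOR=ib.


underlying: es-ivitbo-ot-bum
1. e, o -> 0 / V _: fires at position(s) 9: esivitbotbum
surface: esivitbotbum


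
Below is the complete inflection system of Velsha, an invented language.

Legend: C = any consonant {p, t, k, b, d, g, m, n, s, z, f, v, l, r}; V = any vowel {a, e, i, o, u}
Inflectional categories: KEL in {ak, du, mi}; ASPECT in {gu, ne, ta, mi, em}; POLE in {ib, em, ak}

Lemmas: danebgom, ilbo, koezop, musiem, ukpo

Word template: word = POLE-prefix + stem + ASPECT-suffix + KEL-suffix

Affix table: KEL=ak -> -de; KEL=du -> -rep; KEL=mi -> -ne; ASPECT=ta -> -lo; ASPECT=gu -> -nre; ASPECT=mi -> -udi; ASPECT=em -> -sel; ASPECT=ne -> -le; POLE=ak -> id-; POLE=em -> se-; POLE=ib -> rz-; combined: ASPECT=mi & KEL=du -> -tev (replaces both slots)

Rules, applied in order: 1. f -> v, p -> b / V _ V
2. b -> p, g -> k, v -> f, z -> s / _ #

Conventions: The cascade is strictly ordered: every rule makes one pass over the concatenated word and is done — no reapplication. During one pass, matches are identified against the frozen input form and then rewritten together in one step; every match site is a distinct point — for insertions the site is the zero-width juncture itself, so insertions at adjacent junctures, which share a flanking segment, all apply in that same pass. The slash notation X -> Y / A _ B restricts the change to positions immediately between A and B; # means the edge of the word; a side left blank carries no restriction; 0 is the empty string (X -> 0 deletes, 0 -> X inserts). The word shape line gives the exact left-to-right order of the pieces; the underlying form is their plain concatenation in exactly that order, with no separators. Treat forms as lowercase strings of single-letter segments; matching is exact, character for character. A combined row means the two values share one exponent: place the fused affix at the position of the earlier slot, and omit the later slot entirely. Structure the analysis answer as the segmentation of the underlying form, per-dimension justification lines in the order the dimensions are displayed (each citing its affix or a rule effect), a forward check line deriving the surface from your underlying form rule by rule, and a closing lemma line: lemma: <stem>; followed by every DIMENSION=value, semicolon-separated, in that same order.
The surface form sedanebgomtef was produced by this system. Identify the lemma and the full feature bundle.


underlying: se-danebgom-tev
KEL=du - signalled by the combined affix row
ASPECT=mi - signalled by the combined affix row
POLE=em - signalled by the affix se-
check: sedanebgomtev -> sedanebgomtev -> sedanebgomtef
lemma: danebgom; KEL=du; ASPECT=mi; POLE=em


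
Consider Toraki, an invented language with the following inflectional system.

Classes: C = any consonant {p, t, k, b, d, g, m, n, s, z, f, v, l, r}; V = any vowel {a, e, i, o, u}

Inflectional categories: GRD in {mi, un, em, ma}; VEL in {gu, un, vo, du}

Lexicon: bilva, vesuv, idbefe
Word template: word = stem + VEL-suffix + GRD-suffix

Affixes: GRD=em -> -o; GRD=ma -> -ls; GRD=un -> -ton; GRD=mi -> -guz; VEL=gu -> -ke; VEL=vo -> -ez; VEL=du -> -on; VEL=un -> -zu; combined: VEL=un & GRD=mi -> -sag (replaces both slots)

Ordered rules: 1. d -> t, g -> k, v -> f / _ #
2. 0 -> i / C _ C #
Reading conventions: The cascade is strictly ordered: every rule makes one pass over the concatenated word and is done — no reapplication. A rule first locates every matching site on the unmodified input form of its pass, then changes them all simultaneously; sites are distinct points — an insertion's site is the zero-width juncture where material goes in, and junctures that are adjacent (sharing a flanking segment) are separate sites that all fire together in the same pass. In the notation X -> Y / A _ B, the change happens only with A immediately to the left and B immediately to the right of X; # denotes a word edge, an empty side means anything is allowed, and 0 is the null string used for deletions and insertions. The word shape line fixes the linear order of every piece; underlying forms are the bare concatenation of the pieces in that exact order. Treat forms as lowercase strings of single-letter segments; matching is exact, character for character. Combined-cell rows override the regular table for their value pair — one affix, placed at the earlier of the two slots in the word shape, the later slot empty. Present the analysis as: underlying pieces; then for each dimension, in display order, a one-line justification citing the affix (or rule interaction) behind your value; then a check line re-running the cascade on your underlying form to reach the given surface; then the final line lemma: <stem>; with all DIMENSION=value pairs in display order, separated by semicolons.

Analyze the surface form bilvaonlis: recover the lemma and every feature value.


underlying: bilva-on-ls
GRD=ma - signalled by the affix -ls
VEL=du - signalled by the affix -on
check: bilvaonls -> bilvaonls -> bilvaonlis
lemma: bilva; GRD=ma; VEL=du


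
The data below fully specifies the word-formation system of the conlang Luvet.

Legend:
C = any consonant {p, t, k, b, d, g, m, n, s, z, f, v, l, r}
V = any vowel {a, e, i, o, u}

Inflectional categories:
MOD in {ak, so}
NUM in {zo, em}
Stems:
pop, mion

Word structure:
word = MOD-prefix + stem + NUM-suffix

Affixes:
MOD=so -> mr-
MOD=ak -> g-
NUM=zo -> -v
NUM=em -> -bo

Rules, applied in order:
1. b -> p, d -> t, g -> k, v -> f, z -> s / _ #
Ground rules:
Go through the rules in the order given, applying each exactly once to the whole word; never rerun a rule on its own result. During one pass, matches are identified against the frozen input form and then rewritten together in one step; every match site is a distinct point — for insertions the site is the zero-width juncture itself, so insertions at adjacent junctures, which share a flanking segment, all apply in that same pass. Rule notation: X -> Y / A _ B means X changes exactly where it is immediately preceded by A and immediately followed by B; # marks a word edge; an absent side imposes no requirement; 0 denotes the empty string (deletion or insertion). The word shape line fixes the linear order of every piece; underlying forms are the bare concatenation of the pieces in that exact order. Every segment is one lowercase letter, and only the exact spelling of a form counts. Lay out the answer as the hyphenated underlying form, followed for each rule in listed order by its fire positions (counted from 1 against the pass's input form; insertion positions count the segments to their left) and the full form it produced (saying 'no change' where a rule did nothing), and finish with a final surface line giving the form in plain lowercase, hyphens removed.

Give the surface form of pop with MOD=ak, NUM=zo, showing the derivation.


underlying: g-pop-v
1. b -> p, d -> t, g -> k, v -> f, z -> s / _ #: fires at position(s) 5: gpopf
surface: gpopf


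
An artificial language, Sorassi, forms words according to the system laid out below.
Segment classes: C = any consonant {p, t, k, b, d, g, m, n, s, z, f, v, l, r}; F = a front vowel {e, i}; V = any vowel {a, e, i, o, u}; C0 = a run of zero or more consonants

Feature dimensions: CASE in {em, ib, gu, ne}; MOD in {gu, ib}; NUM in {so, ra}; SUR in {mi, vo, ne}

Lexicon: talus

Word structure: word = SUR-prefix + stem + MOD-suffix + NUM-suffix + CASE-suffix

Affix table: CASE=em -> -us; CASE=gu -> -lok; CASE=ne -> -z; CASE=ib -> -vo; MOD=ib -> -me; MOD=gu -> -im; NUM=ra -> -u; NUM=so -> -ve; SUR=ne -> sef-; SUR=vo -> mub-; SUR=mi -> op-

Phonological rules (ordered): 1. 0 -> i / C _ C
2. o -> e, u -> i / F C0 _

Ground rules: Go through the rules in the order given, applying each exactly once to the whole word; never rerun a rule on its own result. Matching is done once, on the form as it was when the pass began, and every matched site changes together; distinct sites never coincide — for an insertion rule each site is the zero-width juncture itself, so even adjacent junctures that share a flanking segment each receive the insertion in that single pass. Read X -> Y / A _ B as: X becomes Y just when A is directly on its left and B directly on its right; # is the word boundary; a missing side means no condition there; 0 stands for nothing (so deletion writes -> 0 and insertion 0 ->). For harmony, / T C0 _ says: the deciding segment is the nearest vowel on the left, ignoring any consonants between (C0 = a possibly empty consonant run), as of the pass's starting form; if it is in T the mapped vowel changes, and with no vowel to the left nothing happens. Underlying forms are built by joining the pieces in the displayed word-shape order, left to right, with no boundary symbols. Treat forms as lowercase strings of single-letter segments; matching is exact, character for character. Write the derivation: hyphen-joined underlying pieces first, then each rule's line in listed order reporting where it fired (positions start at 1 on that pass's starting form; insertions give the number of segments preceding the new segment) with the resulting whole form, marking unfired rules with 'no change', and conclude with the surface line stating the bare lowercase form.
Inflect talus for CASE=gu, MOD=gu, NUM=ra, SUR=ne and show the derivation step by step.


underlying: sef-talus-im-u-lok
1. 0 -> i / C _ C: inserts after position(s) 3: sefitalusimulok
2. o -> e, u -> i / F C0 _: fires at position(s) 12: sefitalusimilok
surface: sefitalusimilok


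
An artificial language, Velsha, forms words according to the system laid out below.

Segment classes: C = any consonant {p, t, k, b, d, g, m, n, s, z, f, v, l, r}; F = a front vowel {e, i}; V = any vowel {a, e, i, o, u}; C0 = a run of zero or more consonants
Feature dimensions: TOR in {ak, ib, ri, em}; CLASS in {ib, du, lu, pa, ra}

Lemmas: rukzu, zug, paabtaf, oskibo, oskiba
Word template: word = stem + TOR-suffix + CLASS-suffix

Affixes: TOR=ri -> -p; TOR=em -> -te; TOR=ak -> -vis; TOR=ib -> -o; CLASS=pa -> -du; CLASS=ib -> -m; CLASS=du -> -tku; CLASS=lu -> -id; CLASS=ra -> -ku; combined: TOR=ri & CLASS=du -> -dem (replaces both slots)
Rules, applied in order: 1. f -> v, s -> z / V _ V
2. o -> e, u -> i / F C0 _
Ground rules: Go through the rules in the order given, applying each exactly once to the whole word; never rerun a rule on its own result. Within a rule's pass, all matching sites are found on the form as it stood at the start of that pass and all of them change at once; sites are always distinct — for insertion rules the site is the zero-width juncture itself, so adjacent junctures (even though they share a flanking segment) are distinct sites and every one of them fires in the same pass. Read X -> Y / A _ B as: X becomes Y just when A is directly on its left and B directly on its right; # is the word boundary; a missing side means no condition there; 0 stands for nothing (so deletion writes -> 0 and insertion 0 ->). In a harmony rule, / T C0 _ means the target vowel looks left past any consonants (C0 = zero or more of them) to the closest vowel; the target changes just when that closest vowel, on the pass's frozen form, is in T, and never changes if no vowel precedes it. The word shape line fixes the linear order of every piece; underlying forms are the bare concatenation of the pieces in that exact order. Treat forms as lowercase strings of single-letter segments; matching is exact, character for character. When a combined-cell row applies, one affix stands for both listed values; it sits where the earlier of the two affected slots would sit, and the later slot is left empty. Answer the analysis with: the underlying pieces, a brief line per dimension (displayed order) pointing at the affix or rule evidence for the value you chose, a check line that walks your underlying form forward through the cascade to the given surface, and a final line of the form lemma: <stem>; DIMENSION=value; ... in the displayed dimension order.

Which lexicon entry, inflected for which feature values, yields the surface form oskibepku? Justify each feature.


underlying: oskibo-p-ku
TOR=ri - signalled by the affix -p
CLASS=ra - signalled by the affix -ku
check: oskibopku -> oskibopku -> oskibepku
lemma: oskibo; TOR=ri; CLASS=ra


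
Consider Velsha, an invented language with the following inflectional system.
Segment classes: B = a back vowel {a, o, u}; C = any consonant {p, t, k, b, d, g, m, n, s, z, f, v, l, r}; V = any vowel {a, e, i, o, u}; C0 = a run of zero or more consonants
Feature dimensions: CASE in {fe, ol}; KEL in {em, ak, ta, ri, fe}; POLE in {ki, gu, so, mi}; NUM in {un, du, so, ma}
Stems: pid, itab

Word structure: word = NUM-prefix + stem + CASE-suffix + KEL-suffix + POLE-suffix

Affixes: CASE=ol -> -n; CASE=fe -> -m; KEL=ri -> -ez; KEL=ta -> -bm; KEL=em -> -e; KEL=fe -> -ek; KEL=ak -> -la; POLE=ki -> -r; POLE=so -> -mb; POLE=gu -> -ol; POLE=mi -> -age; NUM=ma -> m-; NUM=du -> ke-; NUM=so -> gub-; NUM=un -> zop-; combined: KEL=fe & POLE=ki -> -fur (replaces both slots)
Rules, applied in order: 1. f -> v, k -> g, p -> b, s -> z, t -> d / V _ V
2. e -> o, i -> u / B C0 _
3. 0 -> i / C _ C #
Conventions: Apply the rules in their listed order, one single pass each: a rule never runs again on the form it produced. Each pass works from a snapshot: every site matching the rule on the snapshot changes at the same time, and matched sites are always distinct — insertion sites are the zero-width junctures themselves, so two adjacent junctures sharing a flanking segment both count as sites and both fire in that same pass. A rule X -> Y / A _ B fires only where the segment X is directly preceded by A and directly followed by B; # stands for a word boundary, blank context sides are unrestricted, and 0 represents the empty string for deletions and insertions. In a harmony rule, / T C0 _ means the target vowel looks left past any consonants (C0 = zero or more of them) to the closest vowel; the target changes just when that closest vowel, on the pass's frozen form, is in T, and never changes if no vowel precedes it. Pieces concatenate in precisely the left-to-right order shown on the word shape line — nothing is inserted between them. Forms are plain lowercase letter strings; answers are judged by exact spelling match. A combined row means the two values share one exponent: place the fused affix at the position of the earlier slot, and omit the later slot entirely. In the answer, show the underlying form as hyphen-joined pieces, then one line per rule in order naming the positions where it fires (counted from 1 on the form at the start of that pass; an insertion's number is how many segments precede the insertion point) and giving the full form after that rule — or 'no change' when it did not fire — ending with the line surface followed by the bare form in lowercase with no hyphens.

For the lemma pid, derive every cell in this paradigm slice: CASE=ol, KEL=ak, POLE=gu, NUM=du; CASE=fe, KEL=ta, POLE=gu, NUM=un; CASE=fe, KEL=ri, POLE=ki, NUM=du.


cell CASE=ol, KEL=ak, POLE=gu, NUM=du:
underlying: ke-pid-n-la-ol
1. f -> v, k -> g, p -> b, s -> z, t -> d / V _ V: fires at position(s) 3: kebidnlaol
2. e -> o, i -> u / B C0 _: no change
3. 0 -> i / C _ C #: no change
surface: kebidnlaol

cell CASE=fe, KEL=ta, POLE=gu, NUM=un:
underlying: zop-pid-m-bm-ol
1. f -> v, k -> g, p -> b, s -> z, t -> d / V _ V: no change
2. e -> o, i -> u / B C0 _: fires at position(s) 5: zoppudmbmol
3. 0 -> i / C _ C #: no change
surface: zoppudmbmol

cell CASE=fe, KEL=ri, POLE=ki, NUM=du:
underlying: ke-pid-m-ez-r
1. f -> v, k -> g, p -> b, s -> z, t -> d / V _ V: fires at position(s) 3: kebidmezr
2. e -> o, i -> u / B C0 _: no change
3. 0 -> i / C _ C #: inserts after position(s) 8: kebidmezir
surface: kebidmezir


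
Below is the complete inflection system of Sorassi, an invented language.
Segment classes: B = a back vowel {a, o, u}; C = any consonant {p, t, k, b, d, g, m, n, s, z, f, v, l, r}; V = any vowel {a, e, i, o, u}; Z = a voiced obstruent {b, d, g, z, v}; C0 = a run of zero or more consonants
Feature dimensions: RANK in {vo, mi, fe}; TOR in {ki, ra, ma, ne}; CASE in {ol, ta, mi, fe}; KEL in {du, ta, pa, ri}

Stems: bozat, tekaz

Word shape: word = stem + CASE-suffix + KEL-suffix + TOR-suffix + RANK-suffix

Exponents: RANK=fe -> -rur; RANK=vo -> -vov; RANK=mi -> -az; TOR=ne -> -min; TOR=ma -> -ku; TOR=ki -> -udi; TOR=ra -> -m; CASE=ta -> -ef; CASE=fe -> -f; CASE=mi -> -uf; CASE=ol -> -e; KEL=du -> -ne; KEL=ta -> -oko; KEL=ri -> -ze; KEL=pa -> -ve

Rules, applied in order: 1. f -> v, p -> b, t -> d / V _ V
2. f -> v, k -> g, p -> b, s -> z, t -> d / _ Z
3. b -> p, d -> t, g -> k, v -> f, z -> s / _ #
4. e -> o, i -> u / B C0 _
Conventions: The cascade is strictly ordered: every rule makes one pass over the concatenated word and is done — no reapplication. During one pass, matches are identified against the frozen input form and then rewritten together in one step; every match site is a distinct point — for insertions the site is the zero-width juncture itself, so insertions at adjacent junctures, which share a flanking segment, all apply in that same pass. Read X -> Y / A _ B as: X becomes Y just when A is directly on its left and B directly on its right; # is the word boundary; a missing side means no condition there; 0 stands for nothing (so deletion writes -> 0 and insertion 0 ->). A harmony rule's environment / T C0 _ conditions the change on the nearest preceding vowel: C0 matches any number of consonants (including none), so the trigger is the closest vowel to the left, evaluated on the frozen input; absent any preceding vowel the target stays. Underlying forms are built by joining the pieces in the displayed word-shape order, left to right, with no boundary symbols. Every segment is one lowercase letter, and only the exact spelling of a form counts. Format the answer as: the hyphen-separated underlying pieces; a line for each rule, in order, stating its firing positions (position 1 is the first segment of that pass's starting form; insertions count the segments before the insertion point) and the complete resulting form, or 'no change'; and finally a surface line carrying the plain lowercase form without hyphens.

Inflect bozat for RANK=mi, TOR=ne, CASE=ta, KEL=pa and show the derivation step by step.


underlying: bozat-ef-ve-min-az
1. f -> v, p -> b, t -> d / V _ V: fires at position(s) 5: bozadefveminaz
2. f -> v, k -> g, p -> b, s -> z, t -> d / _ Z: fires at position(s) 7: bozadevveminaz
3. b -> p, d -> t, g -> k, v -> f, z -> s / _ #: fires at position(s) 14: bozadevveminas
4. e -> o, i -> u / B C0 _: fires at position(s) 6: bozadovveminas
surface: bozadovveminas


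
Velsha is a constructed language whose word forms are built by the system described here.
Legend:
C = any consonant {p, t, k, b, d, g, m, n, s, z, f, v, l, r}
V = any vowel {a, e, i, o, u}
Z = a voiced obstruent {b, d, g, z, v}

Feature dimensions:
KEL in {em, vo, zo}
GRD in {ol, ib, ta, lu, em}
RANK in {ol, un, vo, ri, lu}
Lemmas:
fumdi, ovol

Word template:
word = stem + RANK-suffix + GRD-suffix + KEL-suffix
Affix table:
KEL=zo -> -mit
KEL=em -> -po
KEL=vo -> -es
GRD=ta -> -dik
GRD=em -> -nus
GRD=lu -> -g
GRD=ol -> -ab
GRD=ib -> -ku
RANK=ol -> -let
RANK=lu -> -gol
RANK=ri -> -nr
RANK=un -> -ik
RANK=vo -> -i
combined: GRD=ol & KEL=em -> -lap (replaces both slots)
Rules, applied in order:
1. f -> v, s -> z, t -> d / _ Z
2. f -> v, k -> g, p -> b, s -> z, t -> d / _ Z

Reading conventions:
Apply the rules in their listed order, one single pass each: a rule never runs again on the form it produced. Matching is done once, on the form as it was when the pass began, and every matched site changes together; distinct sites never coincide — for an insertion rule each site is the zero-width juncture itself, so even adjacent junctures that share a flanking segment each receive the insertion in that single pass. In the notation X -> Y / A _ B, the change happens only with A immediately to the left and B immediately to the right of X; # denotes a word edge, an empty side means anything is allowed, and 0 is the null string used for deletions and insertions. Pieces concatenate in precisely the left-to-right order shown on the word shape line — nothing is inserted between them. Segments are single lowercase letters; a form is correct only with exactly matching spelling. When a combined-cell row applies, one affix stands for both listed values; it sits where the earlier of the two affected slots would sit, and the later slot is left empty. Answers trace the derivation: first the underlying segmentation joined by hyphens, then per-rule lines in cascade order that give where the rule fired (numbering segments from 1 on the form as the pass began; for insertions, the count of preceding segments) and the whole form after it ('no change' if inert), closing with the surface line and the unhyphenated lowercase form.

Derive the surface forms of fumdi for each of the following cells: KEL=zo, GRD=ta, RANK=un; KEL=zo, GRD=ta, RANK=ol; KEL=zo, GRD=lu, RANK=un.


cell KEL=zo, GRD=ta, RANK=un:
underlying: fumdi-ik-dik-mit
1. f -> v, s -> z, t -> d / _ Z: no change
2. f -> v, k -> g, p -> b, s -> z, t -> d / _ Z: fires at position(s) 7: fumdiigdikmit
surface: fumdiigdikmit

cell KEL=zo, GRD=ta, RANK=ol:
underlying: fumdi-let-dik-mit
1. f -> v, s -> z, t -> d / _ Z: fires at position(s) 8: fumdileddikmit
2. f -> v, k -> g, p -> b, s -> z, t -> d / _ Z: no change
surface: fumdileddikmit

cell KEL=zo, GRD=lu, RANK=un:
underlying: fumdi-ik-g-mit
1. f -> v, s -> z, t -> d / _ Z: no change
2. f -> v, k -> g, p -> b, s -> z, t -> d / _ Z: fires at position(s) 7: fumdiiggmit
surface: fumdiiggmit


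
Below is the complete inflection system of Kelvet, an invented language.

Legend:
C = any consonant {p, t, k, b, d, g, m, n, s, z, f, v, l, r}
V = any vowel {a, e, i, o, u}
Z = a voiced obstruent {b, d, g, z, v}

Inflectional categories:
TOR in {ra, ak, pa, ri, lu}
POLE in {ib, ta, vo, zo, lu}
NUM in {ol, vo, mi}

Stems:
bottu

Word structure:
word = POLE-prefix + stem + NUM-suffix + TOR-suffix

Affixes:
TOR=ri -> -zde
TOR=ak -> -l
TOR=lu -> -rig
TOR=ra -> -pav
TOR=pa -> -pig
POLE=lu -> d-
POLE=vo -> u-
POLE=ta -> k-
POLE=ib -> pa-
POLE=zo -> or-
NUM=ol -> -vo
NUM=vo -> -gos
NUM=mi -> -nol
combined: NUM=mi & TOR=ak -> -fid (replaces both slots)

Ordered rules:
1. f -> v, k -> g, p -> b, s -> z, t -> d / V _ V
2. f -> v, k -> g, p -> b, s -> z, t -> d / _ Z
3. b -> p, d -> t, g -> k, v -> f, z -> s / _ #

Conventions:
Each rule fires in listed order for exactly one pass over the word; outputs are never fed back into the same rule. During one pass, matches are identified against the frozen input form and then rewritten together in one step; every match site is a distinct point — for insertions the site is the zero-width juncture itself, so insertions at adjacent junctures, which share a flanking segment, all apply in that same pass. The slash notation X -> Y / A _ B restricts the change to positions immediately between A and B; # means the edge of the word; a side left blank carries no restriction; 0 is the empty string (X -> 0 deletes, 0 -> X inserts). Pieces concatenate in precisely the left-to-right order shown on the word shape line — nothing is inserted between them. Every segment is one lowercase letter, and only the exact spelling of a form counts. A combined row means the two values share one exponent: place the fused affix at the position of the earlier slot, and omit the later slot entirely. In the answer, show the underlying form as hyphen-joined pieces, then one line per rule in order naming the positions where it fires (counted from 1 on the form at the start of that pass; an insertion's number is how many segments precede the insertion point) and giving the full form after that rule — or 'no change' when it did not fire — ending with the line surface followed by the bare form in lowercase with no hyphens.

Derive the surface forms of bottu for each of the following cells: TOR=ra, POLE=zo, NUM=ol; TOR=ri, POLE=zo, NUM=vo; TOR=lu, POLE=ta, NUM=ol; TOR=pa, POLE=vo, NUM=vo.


cell TOR=ra, POLE=zo, NUM=ol:
underlying: or-bottu-vo-pav
1. f -> v, k -> g, p -> b, s -> z, t -> d / V _ V: fires at position(s) 10: orbottuvobav
2. f -> v, k -> g, p -> b, s -> z, t -> d / _ Z: no change
3. b -> p, d -> t, g -> k, v -> f, z -> s / _ #: fires at position(s) 12: orbottuvobaf
surface: orbottuvobaf

cell TOR=ri, POLE=zo, NUM=vo:
underlying: or-bottu-gos-zde
1. f -> v, k -> g, p -> b, s -> z, t -> d / V _ V: no change
2. f -> v, k -> g, p -> b, s -> z, t -> d / _ Z: fires at position(s) 10: orbottugozzde
3. b -> p, d -> t, g -> k, v -> f, z -> s / _ #: no change
surface: orbottugozzde

cell TOR=lu, POLE=ta, NUM=ol:
underlying: k-bottu-vo-rig
1. f -> v, k -> g, p -> b, s -> z, t -> d / V _ V: no change
2. f -> v, k -> g, p -> b, s -> z, t -> d / _ Z: fires at position(s) 1: gbottuvorig
3. b -> p, d -> t, g -> k, v -> f, z -> s / _ #: fires at position(s) 11: gbottuvorik
surface: gbottuvorik

cell TOR=pa, POLE=vo, NUM=vo:
underlying: u-bottu-gos-pig
1. f -> v, k -> g, p -> b, s -> z, t -> d / V _ V: no change
2. f -> v, k -> g, p -> b, s -> z, t -> d / _ Z: no change
3. b -> p, d -> t, g -> k, v -> f, z -> s / _ #: fires at position(s) 12: ubottugospik
surface: ubottugospik


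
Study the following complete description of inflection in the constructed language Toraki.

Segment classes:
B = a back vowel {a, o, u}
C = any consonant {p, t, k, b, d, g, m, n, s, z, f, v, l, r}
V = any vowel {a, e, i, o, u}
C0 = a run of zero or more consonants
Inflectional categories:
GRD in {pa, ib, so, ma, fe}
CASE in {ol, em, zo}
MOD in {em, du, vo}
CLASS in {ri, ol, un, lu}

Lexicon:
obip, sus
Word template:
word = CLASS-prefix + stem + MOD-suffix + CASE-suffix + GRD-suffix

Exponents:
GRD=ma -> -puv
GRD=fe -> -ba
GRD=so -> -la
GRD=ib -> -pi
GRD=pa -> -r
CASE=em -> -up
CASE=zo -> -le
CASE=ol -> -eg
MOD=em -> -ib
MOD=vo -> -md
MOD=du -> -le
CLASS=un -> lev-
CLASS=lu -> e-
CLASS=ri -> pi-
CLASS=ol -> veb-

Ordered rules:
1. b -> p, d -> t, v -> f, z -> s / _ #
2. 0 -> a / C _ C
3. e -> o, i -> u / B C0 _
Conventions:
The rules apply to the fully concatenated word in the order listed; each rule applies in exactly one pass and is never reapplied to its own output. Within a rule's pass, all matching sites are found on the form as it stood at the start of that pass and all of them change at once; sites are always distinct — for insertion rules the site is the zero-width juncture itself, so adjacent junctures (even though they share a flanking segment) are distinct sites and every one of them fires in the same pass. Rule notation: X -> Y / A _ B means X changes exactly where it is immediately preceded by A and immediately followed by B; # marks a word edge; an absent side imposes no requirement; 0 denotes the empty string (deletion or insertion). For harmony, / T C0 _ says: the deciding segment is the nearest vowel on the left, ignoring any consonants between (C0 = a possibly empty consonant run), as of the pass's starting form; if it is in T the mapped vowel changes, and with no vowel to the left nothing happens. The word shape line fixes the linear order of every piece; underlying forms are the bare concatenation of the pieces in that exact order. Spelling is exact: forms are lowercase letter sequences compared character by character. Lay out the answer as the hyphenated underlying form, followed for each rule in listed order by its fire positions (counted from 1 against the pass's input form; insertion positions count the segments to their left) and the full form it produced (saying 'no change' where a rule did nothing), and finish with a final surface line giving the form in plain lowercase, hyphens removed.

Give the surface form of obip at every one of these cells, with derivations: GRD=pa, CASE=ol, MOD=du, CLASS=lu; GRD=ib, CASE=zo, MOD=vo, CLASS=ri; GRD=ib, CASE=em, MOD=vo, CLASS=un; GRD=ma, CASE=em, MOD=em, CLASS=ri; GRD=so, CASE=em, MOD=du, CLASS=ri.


cell GRD=pa, CASE=ol, MOD=du, CLASS=lu:
underlying: e-obip-le-eg-r
1. b -> p, d -> t, v -> f, z -> s / _ #: no change
2. 0 -> a / C _ C: inserts after position(s) 5, 9: eobipaleegar
3. e -> o, i -> u / B C0 _: fires at position(s) 4, 8: eobupaloegar
surface: eobupaloegar

cell GRD=ib, CASE=zo, MOD=vo, CLASS=ri:
underlying: pi-obip-md-le-pi
1. b -> p, d -> t, v -> f, z -> s / _ #: no change
2. 0 -> a / C _ C: inserts after position(s) 6, 7, 8: piobipamadalepi
3. e -> o, i -> u / B C0 _: fires at position(s) 5, 13: piobupamadalopi
surface: piobupamadalopi

cell GRD=ib, CASE=em, MOD=vo, CLASS=un:
underlying: lev-obip-md-up-pi
1. b -> p, d -> t, v -> f, z -> s / _ #: no change
2. 0 -> a / C _ C: inserts after position(s) 7, 8, 11: levobipamadupapi
3. e -> o, i -> u / B C0 _: fires at position(s) 6, 16: levobupamadupapu
surface: levobupamadupapu

cell GRD=ma, CASE=em, MOD=em, CLASS=ri:
underlying: pi-obip-ib-up-puv
1. b -> p, d -> t, v -> f, z -> s / _ #: fires at position(s) 13: piobipibuppuf
2. 0 -> a / C _ C: inserts after position(s) 10: piobipibupapuf
3. e -> o, i -> u / B C0 _: fires at position(s) 5: piobupibupapuf
surface: piobupibupapuf

cell GRD=so, CASE=em, MOD=du, CLASS=ri:
underlying: pi-obip-le-up-la
1. b -> p, d -> t, v -> f, z -> s / _ #: no change
2. 0 -> a / C _ C: inserts after position(s) 6, 10: piobipaleupala
3. e -> o, i -> u / B C0 _: fires at position(s) 5, 9: piobupaloupala
surface: piobupaloupala


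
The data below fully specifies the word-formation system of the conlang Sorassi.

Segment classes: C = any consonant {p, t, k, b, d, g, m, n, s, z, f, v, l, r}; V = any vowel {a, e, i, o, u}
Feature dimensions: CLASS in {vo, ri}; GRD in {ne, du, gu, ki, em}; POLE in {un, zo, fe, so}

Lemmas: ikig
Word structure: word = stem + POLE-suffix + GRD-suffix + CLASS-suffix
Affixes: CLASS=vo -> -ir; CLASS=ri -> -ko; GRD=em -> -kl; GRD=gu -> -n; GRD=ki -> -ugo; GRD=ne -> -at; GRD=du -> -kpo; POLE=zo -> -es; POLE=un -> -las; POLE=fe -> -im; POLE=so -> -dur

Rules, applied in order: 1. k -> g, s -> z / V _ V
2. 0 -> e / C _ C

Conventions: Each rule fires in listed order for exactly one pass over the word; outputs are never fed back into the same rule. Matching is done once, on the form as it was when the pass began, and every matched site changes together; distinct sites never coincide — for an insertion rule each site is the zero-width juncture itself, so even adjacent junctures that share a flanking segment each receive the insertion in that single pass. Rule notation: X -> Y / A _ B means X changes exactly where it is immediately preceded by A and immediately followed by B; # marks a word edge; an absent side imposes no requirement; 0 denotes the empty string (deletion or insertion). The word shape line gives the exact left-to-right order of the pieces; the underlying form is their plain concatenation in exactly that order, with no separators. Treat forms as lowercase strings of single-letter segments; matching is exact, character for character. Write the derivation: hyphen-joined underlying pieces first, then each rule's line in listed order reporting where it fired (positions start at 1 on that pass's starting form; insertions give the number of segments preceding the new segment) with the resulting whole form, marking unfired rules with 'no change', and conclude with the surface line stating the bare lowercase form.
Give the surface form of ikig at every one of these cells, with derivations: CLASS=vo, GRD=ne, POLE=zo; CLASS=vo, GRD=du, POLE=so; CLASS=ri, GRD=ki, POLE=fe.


cell CLASS=vo, GRD=ne, POLE=zo:
underlying: ikig-es-at-ir
1. k -> g, s -> z / V _ V: fires at position(s) 2, 6: igigezatir
2. 0 -> e / C _ C: no change
surface: igigezatir

cell CLASS=vo, GRD=du, POLE=so:
underlying: ikig-dur-kpo-ir
1. k -> g, s -> z / V _ V: fires at position(s) 2: igigdurkpoir
2. 0 -> e / C _ C: inserts after position(s) 4, 7, 8: igigedurekepoir
surface: igigedurekepoir

cell CLASS=ri, GRD=ki, POLE=fe:
underlying: ikig-im-ugo-ko
1. k -> g, s -> z / V _ V: fires at position(s) 2, 10: igigimugogo
2. 0 -> e / C _ C: no change
surface: igigimugogo


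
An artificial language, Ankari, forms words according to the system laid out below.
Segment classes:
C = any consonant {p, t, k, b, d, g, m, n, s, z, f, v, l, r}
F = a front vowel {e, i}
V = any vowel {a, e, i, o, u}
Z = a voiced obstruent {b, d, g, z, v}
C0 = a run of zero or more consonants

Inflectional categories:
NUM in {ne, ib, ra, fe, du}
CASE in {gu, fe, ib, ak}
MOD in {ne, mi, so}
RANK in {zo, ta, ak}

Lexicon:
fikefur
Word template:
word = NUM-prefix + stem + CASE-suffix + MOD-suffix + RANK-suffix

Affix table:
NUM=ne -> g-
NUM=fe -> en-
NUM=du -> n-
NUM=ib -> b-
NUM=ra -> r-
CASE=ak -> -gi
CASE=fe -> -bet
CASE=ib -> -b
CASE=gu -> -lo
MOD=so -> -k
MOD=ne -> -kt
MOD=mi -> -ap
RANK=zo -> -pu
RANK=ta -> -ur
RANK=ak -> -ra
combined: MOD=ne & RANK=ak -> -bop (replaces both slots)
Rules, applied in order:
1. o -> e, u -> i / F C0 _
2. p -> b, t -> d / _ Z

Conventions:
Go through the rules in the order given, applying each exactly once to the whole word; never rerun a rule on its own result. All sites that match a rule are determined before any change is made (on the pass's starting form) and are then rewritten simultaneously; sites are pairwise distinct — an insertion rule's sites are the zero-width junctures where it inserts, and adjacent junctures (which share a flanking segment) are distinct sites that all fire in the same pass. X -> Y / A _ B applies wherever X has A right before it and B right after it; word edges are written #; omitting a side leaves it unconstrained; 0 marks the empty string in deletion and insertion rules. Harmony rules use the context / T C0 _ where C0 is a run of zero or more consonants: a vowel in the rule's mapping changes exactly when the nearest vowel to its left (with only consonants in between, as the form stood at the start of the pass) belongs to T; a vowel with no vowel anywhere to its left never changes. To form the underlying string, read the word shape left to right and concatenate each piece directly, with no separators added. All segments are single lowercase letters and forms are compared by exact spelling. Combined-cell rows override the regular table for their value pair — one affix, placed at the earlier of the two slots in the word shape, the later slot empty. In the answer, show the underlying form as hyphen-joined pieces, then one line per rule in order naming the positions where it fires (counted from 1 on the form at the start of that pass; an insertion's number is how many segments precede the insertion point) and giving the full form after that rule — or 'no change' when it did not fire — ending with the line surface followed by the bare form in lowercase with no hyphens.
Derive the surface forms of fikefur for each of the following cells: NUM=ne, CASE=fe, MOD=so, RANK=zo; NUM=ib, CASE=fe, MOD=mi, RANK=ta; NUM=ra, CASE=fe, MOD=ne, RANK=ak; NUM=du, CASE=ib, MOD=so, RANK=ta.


cell NUM=ne, CASE=fe, MOD=so, RANK=zo:
underlying: g-fikefur-bet-k-pu
1. o -> e, u -> i / F C0 _: fires at position(s) 7, 14: gfikefirbetkpi
2. p -> b, t -> d / _ Z: no change
surface: gfikefirbetkpi

cell NUM=ib, CASE=fe, MOD=mi, RANK=ta:
underlying: b-fikefur-bet-ap-ur
1. o -> e, u -> i / F C0 _: fires at position(s) 7: bfikefirbetapur
2. p -> b, t -> d / _ Z: no change
surface: bfikefirbetapur

cell NUM=ra, CASE=fe, MOD=ne, RANK=ak:
underlying: r-fikefur-bet-bop
1. o -> e, u -> i / F C0 _: fires at position(s) 7, 13: rfikefirbetbep
2. p -> b, t -> d / _ Z: fires at position(s) 11: rfikefirbedbep
surface: rfikefirbedbep

cell NUM=du, CASE=ib, MOD=so, RANK=ta:
underlying: n-fikefur-b-k-ur
1. o -> e, u -> i / F C0 _: fires at position(s) 7: nfikefirbkur
2. p -> b, t -> d / _ Z: no change
surface: nfikefirbkur
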